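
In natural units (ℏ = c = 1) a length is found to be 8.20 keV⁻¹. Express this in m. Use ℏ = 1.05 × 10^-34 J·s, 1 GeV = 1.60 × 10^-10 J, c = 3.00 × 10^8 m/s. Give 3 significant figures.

A length is [E]⁻¹ in ℏ=c=1; restore one factor of ℏc.
1 GeV⁻¹ → ℏc × (1 GeV in J)⁻¹ = 1.97 × 10^-16 m.
Convert the energy scale: 8.20 keV⁻¹ = 8.20 × 10^6 GeV⁻¹.
Result: 8.20 × 10^6 × 1.97 × 10^-16 = 1.61 × 10^-9 m.

1.61 × 10^-9 m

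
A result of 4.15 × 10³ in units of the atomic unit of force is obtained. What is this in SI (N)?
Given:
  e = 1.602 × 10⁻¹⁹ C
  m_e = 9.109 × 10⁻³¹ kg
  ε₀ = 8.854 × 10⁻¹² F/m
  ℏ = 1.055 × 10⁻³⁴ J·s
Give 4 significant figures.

One atomic unit of force: F_au = E_h/a₀ = m_e²e⁶/((4πε₀)³ℏ⁴) = 8.220 × 10⁻⁸ N.
4.15 × 10³ × 8.220 × 10⁻⁸ N = 3.411 × 10⁻⁴ N

3.411 × 10⁻⁴ N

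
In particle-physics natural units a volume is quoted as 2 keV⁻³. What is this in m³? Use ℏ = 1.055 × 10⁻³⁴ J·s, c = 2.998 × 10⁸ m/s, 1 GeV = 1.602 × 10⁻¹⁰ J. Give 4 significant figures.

1.539 × 10⁻²⁹ m³

Volume is [L]³ = [E]⁻³·(ℏc)³.
1 GeV⁻³ → (ℏc)³ × (1 GeV in J)⁻³ = 7.696 × 10⁻⁴⁸ m³.
Convert the energy scale: 2 keV⁻³ = 2.00 × 10¹⁸ GeV⁻³.
Result: 2.00 × 10¹⁸ × 7.696 × 10⁻⁴⁸ = 1.539 × 10⁻²⁹ m³.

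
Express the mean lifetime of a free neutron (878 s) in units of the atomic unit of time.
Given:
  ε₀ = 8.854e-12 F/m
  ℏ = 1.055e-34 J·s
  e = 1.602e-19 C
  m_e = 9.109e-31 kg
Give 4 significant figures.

3.624e19

atomic unit of time: τ_au = (4πε₀)²ℏ³/(m_e e⁴) = 2.423e-17 s.
878 / 2.423e-17 = 3.624e19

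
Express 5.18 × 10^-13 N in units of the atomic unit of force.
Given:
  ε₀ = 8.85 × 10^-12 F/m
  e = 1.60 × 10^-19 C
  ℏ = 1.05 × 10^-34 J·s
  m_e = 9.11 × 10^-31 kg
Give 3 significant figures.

6.22 × 10^-6

atomic unit of force: F_au = E_h/a₀ = m_e²e⁶/((4πε₀)³ℏ⁴) = 8.33 × 10^-8 N.
5.18 × 10^-13 / 8.33 × 10^-8 = 6.22 × 10^-6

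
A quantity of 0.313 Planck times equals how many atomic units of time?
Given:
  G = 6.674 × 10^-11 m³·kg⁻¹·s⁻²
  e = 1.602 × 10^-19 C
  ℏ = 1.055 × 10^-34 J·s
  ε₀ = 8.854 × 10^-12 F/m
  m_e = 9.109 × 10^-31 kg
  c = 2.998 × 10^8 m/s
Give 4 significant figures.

6.965 × 10^-28

Planck time: t_P = √(ℏG/c⁵) = 5.392 × 10^-44 s
atomic unit of time: τ_au = (4πε₀)²ℏ³/(m_e e⁴) = 2.423 × 10^-17 s
0.313 × 5.392 × 10^-44 / 2.423 × 10^-17 = 6.965 × 10^-28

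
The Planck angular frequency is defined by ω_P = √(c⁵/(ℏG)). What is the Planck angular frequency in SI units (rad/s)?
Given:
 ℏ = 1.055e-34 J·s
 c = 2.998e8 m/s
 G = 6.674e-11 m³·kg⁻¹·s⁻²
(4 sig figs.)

ω_P = √(c⁵/(ℏG))
  = √(3.440e86)
  = 1.855e43 rad/s

1.855e43 rad/s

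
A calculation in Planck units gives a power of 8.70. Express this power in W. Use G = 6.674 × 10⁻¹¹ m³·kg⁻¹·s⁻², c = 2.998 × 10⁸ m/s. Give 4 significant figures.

One Planck power: P_P = c⁵/G = 3.629 × 10⁵² W.
8.70 × 3.629 × 10⁵² W = 3.157 × 10⁵³ W

3.157 × 10⁵³ W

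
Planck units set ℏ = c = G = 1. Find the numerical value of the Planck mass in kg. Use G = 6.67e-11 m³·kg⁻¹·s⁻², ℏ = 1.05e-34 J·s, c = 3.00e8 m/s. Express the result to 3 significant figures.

2.17e-8 kg

From ℏ = c = G = 1 the mass scale is m_P = √(ℏc/G).
  = √(4.72e-16)
  = 2.17e-8 kg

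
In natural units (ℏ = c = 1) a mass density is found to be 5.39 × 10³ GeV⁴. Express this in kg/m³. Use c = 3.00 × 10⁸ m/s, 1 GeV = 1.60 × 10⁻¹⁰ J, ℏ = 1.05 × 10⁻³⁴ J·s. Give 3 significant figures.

1.26 × 10²⁴ kg/m³

Mass density is [E]/(c²[L]³) = [E]⁴/(ℏ³c⁵).
1 GeV⁴ → 1/(ℏ³c⁵) × (1 GeV in J)⁴ = 2.33 × 10²⁰ kg/m³.
Result: 5.39 × 10³ × 2.33 × 10²⁰ = 1.26 × 10²⁴ kg/m³.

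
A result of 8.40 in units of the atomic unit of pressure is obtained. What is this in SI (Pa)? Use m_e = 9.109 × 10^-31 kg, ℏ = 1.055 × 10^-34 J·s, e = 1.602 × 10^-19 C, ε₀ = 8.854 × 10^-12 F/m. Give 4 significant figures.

2.460 × 10^14 Pa

One atomic unit of pressure: P_au = E_h/a₀³ = m_e⁴e¹⁰/((4πε₀)⁵ℏ⁸) = 2.929 × 10^13 Pa.
8.40 × 2.929 × 10^13 Pa = 2.460 × 10^14 Pa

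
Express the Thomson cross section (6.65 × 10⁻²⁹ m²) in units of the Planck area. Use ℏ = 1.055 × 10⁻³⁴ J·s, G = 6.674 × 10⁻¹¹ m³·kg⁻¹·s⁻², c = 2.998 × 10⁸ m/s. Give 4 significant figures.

Planck area: A_P = ℏG/c³ = 2.613 × 10⁻⁷⁰ m².
6.65 × 10⁻²⁹ / 2.613 × 10⁻⁷⁰ = 2.545 × 10⁴¹

2.545 × 10⁴¹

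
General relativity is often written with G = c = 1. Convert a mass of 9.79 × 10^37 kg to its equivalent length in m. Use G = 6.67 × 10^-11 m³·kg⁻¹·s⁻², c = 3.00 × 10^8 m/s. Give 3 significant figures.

7.26 × 10^10 m

In G = c = 1 units mass has dimensions of length; the conversion factor is G/c².
9.79 × 10^37 kg × (G/c²) = 7.26 × 10^10 m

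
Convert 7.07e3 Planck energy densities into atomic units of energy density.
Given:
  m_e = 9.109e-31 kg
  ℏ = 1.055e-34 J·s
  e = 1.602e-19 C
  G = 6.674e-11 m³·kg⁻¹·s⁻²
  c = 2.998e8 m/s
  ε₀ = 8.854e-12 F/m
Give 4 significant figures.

Planck energy density: u_P = c⁷/(ℏG²) = 4.632e113 J/m³
atomic unit of energy density: u_au = E_h/a₀³ = m_e⁴e¹⁰/((4πε₀)⁵ℏ⁸) = 2.929e13 J/m³
7.07e3 × 4.632e113 / 2.929e13 = 1.118e104

1.118e104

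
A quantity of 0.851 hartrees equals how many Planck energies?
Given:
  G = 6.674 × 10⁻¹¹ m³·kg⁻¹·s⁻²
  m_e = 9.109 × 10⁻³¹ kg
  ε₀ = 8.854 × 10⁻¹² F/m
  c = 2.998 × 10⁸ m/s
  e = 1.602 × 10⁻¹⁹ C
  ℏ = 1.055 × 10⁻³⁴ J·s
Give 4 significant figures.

1.894 × 10⁻²⁷

hartree: E_h = m_e e⁴/(4πε₀ℏ)² = 4.354 × 10⁻¹⁸ J
Planck energy: E_P = √(ℏc⁵/G) = 1.957 × 10⁹ J
0.851 × 4.354 × 10⁻¹⁸ / 1.957 × 10⁹ = 1.894 × 10⁻²⁷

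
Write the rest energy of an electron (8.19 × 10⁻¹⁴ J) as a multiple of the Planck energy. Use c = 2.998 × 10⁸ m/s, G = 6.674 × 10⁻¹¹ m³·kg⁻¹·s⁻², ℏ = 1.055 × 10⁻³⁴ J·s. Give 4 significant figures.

4.186 × 10⁻²³

Planck energy: E_P = √(ℏc⁵/G) = 1.957 × 10⁹ J.
8.19 × 10⁻¹⁴ / 1.957 × 10⁹ = 4.186 × 10⁻²³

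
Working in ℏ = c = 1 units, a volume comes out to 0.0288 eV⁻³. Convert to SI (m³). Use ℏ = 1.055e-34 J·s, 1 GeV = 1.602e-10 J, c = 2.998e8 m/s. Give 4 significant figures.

2.216e-22 m³

Volume is [L]³ = [E]⁻³·(ℏc)³.
1 GeV⁻³ → (ℏc)³ × (1 GeV in J)⁻³ = 7.696e-48 m³.
Convert the energy scale: 0.0288 eV⁻³ = 2.88e25 GeV⁻³.
Result: 2.88e25 × 7.696e-48 = 2.216e-22 m³.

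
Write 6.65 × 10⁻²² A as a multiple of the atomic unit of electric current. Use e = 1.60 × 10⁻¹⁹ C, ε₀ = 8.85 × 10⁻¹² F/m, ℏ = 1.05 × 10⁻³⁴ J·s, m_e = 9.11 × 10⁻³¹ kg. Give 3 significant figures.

9.97 × 10⁻²⁰

atomic unit of electric current: I_au = e E_h/ℏ = m_e e⁵/((4πε₀)²ℏ³) = 6.67 × 10⁻³ A.
6.65 × 10⁻²² / 6.67 × 10⁻³ = 9.97 × 10⁻²⁰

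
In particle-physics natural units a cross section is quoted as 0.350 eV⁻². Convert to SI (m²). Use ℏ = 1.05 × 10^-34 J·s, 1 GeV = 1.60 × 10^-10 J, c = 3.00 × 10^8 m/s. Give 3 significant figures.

1.36 × 10^-14 m²

Area is [L]² = [E]⁻²·(ℏc)²; restore (ℏc)².
1 GeV⁻² → (ℏc)² × (1 GeV in J)⁻² = 3.88 × 10^-32 m².
Convert the energy scale: 0.350 eV⁻² = 3.50 × 10^17 GeV⁻².
Result: 3.50 × 10^17 × 3.88 × 10^-32 = 1.36 × 10^-14 m².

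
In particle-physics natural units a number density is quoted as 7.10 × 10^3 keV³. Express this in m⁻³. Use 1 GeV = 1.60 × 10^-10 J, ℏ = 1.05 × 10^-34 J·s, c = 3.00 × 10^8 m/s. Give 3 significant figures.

9.30 × 10^32 m⁻³

Number density is [L]⁻³ = [E]³/(ℏc)³.
1 GeV³ → 1/(ℏc)³ × (1 GeV in J)³ = 1.31 × 10^47 m⁻³.
Convert the energy scale: 7.10 × 10^3 keV³ = 7.10 × 10^-15 GeV³.
Result: 7.10 × 10^-15 × 1.31 × 10^47 = 9.30 × 10^32 m⁻³.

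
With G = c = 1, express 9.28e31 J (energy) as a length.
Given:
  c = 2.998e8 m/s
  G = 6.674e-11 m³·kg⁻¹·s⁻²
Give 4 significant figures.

Energy → length via G/c⁴.
9.28e31 J × (G/c⁴) = 7.667e-13 m

7.667e-13 m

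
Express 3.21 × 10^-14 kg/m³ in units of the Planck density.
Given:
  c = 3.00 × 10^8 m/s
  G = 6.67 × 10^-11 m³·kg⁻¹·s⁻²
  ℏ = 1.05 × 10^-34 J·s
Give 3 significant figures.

6.17 × 10^-111

Planck density: ρ_P = c⁵/(ℏG²) = 5.20 × 10^96 kg/m³.
3.21 × 10^-14 / 5.20 × 10^96 = 6.17 × 10^-111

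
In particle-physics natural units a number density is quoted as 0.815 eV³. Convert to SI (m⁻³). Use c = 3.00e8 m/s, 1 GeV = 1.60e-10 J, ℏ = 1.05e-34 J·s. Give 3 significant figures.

Number density is [L]⁻³ = [E]³/(ℏc)³.
1 GeV³ → 1/(ℏc)³ × (1 GeV in J)³ = 1.31e47 m⁻³.
Convert the energy scale: 0.815 eV³ = 8.15e-28 GeV³.
Result: 8.15e-28 × 1.31e47 = 1.07e20 m⁻³.

1.07e20 m⁻³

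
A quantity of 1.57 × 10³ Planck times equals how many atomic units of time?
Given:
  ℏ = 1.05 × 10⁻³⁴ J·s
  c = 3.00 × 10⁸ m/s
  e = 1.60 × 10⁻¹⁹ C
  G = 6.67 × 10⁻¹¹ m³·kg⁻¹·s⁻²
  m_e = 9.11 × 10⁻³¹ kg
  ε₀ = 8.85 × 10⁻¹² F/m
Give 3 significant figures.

Planck time: t_P = √(ℏG/c⁵) = 5.37 × 10⁻⁴⁴ s
atomic unit of time: τ_au = (4πε₀)²ℏ³/(m_e e⁴) = 2.40 × 10⁻¹⁷ s
1.57 × 10³ × 5.37 × 10⁻⁴⁴ / 2.40 × 10⁻¹⁷ = 3.51 × 10⁻²⁴

3.51 × 10⁻²⁴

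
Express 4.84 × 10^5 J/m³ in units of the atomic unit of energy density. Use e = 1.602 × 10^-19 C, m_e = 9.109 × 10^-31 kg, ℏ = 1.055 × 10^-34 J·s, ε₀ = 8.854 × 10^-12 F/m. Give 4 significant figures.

1.652 × 10^-8

atomic unit of energy density: u_au = E_h/a₀³ = m_e⁴e¹⁰/((4πε₀)⁵ℏ⁸) = 2.929 × 10^13 J/m³.
4.84 × 10^5 / 2.929 × 10^13 = 1.652 × 10^-8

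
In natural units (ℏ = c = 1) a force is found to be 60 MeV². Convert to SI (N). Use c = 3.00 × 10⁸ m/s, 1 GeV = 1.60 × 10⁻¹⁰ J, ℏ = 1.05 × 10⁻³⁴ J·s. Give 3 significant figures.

Force is [E]/[L] = [E]²/(ℏc); restore (ℏc)⁻¹.
1 GeV² → 1/(ℏc) × (1 GeV in J)² = 8.13 × 10⁵ N.
Convert the energy scale: 60 MeV² = 6.00 × 10⁻⁵ GeV².
Result: 6.00 × 10⁻⁵ × 8.13 × 10⁵ = 48.8 N.

48.8 N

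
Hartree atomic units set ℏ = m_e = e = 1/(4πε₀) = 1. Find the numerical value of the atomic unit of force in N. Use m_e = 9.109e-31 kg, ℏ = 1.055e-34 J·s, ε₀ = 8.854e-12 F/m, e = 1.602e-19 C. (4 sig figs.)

8.220e-8 N

The unique combination of the constants set to 1 with dimensions of force is F_au = E_h/a₀ = m_e²e⁶/((4πε₀)³ℏ⁴).
E_h = 4.354e-18 J
a₀ = 5.297e-11 m
E_h/a₀ = 8.220e-8 N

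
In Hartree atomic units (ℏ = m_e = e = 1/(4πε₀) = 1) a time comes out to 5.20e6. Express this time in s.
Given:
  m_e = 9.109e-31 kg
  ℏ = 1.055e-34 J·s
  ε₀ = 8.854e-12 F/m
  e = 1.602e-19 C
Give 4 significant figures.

1.260e-10 s

One atomic unit of time: τ_au = (4πε₀)²ℏ³/(m_e e⁴) = 2.423e-17 s.
5.20e6 × 2.423e-17 s = 1.260e-10 s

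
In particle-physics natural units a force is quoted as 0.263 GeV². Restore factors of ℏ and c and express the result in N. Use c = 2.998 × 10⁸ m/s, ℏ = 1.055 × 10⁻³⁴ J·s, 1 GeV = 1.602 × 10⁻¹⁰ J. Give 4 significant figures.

2.134 × 10⁵ N

Force is [E]/[L] = [E]²/(ℏc); restore (ℏc)⁻¹.
1 GeV² → 1/(ℏc) × (1 GeV in J)² = 8.114 × 10⁵ N.
Result: 0.263 × 8.114 × 10⁵ = 2.134 × 10⁵ N.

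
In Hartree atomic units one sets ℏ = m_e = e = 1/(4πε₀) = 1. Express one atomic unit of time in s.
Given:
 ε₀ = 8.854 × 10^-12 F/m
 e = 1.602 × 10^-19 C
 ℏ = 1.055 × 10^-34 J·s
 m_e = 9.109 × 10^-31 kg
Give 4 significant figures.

2.423 × 10^-17 s

τ_au = (4πε₀)²ℏ³/(m_e e⁴)
E_h = 4.354 × 10^-18 J
ℏ/E_h = 2.423 × 10^-17 s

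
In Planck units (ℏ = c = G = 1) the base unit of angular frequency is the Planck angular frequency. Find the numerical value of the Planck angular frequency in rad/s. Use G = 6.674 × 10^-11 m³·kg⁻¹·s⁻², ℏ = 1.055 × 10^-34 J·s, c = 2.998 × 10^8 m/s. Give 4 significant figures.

1.855 × 10^43 rad/s

ω_P = √(c⁵/(ℏG))
  = √(3.440 × 10^86)
  = 1.855 × 10^43 rad/s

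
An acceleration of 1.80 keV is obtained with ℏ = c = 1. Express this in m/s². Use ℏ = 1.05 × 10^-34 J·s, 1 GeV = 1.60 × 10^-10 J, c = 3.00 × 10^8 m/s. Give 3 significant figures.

8.23 × 10^26 m/s²

Acceleration is [L]/[T]² = c·[E]/ℏ.
1 GeV → c/ℏ × (1 GeV in J) = 4.57 × 10^32 m/s².
Convert the energy scale: 1.80 keV = 1.80 × 10^-6 GeV.
Result: 1.80 × 10^-6 × 4.57 × 10^32 = 8.23 × 10^26 m/s².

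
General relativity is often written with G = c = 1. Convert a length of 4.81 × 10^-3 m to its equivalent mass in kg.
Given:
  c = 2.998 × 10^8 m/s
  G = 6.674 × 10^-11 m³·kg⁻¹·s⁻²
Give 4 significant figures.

Length → mass via c²/G.
4.81 × 10^-3 m × (c²/G) = 6.478 × 10^24 kg

6.478 × 10^24 kg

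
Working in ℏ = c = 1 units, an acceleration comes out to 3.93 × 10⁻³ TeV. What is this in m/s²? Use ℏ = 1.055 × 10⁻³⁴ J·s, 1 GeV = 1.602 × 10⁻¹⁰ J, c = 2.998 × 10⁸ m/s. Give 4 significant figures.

1.789 × 10³³ m/s²

Acceleration is [L]/[T]² = c·[E]/ℏ.
1 GeV → c/ℏ × (1 GeV in J) = 4.552 × 10³² m/s².
Convert the energy scale: 3.93 × 10⁻³ TeV = 3.93 GeV.
Result: 3.93 × 4.552 × 10³² = 1.789 × 10³³ m/s².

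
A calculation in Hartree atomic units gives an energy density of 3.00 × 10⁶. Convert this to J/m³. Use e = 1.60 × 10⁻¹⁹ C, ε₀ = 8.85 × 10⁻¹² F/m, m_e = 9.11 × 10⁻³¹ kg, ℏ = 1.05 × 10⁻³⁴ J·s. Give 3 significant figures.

One atomic unit of energy density: u_au = E_h/a₀³ = m_e⁴e¹⁰/((4πε₀)⁵ℏ⁸) = 3.01 × 10¹³ J/m³.
3.00 × 10⁶ × 3.01 × 10¹³ J/m³ = 9.04 × 10¹⁹ J/m³

9.04 × 10¹⁹ J/m³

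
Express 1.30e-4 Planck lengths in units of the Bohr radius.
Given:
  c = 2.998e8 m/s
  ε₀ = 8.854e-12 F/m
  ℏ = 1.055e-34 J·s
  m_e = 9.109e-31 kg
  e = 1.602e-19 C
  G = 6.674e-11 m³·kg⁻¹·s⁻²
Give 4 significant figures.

Planck length: ℓ_P = √(ℏG/c³) = 1.616e-35 m
Bohr radius: a₀ = 4πε₀ℏ²/(m_e e²) = 5.297e-11 m
1.30e-4 × 1.616e-35 / 5.297e-11 = 3.967e-29

3.967e-29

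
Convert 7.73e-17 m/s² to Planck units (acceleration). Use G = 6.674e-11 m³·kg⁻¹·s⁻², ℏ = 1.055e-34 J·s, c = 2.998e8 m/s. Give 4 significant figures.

1.390e-68

Planck acceleration: a_P = √(c⁷/(ℏG)) = 5.560e51 m/s².
7.73e-17 / 5.560e51 = 1.390e-68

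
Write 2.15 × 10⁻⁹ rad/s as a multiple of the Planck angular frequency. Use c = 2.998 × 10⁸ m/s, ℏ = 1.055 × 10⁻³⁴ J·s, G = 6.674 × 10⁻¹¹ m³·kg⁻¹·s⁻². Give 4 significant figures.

1.159 × 10⁻⁵²

Planck angular frequency: ω_P = √(c⁵/(ℏG)) = 1.855 × 10⁴³ rad/s.
2.15 × 10⁻⁹ / 1.855 × 10⁴³ = 1.159 × 10⁻⁵²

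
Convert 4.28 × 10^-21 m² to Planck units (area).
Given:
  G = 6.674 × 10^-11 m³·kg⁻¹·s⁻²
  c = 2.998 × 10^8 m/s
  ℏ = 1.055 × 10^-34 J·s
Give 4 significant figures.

1.638 × 10^49

Planck area: A_P = ℏG/c³ = 2.613 × 10^-70 m².
4.28 × 10^-21 / 2.613 × 10^-70 = 1.638 × 10^49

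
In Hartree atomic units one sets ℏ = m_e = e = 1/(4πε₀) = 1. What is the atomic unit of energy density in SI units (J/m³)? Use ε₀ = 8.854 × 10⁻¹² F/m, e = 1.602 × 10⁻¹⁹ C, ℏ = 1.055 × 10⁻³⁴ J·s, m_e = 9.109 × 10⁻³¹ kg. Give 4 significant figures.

u_au = E_h/a₀³ = m_e⁴e¹⁰/((4πε₀)⁵ℏ⁸)
E_h = 4.354 × 10⁻¹⁸ J
a₀ = 5.297 × 10⁻¹¹ m
E_h/a₀³ = 2.929 × 10¹³ J/m³

2.929 × 10¹³ J/m³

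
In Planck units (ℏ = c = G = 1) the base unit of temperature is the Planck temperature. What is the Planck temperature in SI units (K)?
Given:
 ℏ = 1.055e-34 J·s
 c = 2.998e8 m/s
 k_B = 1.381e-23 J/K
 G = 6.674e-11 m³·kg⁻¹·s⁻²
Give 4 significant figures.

T_P = √(ℏc⁵/G) / k_B
  = √(3.828e18) × 7.241e22
  = 1.417e32 K

1.417e32 K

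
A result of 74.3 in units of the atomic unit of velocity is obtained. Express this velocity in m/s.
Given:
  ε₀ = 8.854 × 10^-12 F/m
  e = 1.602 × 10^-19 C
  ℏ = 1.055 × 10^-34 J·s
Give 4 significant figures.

One atomic unit of velocity: v_au = e²/(4πε₀ℏ) = 2.186 × 10^6 m/s.
74.3 × 2.186 × 10^6 m/s = 1.624 × 10^8 m/s

1.624 × 10^8 m/s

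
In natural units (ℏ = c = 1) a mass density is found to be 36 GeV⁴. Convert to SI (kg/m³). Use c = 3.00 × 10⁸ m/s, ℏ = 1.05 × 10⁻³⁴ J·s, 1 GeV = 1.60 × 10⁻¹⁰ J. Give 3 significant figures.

8.39 × 10²¹ kg/m³

Mass density is [E]/(c²[L]³) = [E]⁴/(ℏ³c⁵).
1 GeV⁴ → 1/(ℏ³c⁵) × (1 GeV in J)⁴ = 2.33 × 10²⁰ kg/m³.
Result: 36 × 2.33 × 10²⁰ = 8.39 × 10²¹ kg/m³.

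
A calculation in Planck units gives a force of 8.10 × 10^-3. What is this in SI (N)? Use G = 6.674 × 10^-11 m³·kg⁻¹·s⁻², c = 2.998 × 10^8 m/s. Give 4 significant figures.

One Planck force: F_P = c⁴/G = 1.210 × 10^44 N.
8.10 × 10^-3 × 1.210 × 10^44 N = 9.804 × 10^41 N

9.804 × 10^41 N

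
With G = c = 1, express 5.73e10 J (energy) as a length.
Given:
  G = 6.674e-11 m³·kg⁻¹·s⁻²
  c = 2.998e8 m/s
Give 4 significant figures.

Energy → length via G/c⁴.
5.73e10 J × (G/c⁴) = 4.734e-34 m

4.734e-34 m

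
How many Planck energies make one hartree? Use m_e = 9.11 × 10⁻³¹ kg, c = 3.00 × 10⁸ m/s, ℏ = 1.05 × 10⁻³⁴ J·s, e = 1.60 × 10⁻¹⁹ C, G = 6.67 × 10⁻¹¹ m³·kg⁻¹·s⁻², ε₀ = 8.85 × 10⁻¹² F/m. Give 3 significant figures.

hartree: E_h = m_e e⁴/(4πε₀ℏ)² = 4.38 × 10⁻¹⁸ J
Planck energy: E_P = √(ℏc⁵/G) = 1.96 × 10⁹ J
ratio = 4.38 × 10⁻¹⁸ / 1.96 × 10⁹ = 2.24 × 10⁻²⁷

2.24 × 10⁻²⁷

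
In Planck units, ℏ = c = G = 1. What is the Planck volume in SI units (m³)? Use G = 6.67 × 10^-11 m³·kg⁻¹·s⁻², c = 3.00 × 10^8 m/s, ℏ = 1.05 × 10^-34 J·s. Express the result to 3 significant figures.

4.18 × 10^-105 m³

Dimensional analysis gives V_P = (ℏG/c³)^(3/2).
  = √(1.75 × 10^-209)
  = 4.18 × 10^-105 m³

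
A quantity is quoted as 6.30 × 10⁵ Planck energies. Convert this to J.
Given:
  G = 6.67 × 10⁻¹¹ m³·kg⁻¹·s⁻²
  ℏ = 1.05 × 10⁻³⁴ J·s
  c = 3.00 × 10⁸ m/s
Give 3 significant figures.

1.23 × 10¹⁵ J

One Planck energy: E_P = √(ℏc⁵/G) = 1.96 × 10⁹ J.
6.30 × 10⁵ × 1.96 × 10⁹ J = 1.23 × 10¹⁵ J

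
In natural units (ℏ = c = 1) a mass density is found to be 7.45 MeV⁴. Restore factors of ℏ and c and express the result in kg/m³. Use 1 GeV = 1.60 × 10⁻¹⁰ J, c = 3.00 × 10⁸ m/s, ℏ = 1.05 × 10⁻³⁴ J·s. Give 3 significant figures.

1.74 × 10⁹ kg/m³

Mass density is [E]/(c²[L]³) = [E]⁴/(ℏ³c⁵).
1 GeV⁴ → 1/(ℏ³c⁵) × (1 GeV in J)⁴ = 2.33 × 10²⁰ kg/m³.
Convert the energy scale: 7.45 MeV⁴ = 7.45 × 10⁻¹² GeV⁴.
Result: 7.45 × 10⁻¹² × 2.33 × 10²⁰ = 1.74 × 10⁹ kg/m³.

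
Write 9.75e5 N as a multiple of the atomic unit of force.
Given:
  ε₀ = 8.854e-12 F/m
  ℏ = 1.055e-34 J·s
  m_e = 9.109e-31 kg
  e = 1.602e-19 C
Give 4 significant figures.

atomic unit of force: F_au = E_h/a₀ = m_e²e⁶/((4πε₀)³ℏ⁴) = 8.220e-8 N.
9.75e5 / 8.220e-8 = 1.186e13

1.186e13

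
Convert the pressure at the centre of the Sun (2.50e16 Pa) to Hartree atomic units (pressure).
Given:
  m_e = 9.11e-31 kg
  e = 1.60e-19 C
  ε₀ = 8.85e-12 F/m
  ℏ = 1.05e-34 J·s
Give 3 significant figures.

atomic unit of pressure: P_au = E_h/a₀³ = m_e⁴e¹⁰/((4πε₀)⁵ℏ⁸) = 3.01e13 Pa.
2.50e16 / 3.01e13 = 830

830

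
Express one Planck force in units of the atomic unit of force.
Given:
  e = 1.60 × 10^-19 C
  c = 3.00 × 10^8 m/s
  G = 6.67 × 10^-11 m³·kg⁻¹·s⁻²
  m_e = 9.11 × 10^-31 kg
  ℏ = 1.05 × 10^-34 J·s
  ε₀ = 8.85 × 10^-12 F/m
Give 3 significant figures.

1.46 × 10^51

Planck force: F_P = c⁴/G = 1.21 × 10^44 N
atomic unit of force: F_au = E_h/a₀ = m_e²e⁶/((4πε₀)³ℏ⁴) = 8.33 × 10^-8 N
ratio = 1.21 × 10^44 / 8.33 × 10^-8 = 1.46 × 10^51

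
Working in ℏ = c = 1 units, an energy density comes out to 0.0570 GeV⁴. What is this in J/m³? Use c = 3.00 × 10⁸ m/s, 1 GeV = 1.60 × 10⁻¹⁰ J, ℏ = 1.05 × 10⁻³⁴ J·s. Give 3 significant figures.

1.20 × 10³⁶ J/m³

[E]/[L]³ = [E]⁴/(ℏc)³; restore (ℏc)⁻³.
1 GeV⁴ → 1/(ℏc)³ × (1 GeV in J)⁴ = 2.10 × 10³⁷ J/m³.
Result: 0.0570 × 2.10 × 10³⁷ = 1.20 × 10³⁶ J/m³.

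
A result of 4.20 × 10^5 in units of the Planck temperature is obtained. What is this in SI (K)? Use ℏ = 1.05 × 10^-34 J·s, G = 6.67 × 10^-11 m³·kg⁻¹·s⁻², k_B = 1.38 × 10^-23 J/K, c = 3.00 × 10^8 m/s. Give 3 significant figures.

5.95 × 10^37 K

One Planck temperature: T_P = √(ℏc⁵/G) / k_B = 1.42 × 10^32 K.
4.20 × 10^5 × 1.42 × 10^32 K = 5.95 × 10^37 K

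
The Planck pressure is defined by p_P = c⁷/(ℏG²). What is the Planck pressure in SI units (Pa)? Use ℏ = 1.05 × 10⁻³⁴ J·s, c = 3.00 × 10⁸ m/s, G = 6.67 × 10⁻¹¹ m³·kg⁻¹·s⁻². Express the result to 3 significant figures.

4.68 × 10¹¹³ Pa

p_P = c⁷/(ℏG²)
  = 2.19 × 10⁵⁹ / 4.67 × 10⁻⁵⁵
  = 4.68 × 10¹¹³ Pa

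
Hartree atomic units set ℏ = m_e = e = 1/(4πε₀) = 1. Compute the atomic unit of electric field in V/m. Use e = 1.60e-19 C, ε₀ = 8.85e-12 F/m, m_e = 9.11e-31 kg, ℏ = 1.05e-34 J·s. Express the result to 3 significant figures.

From ℏ = m_e = e = 1/(4πε₀) = 1 the electric field scale is E_au = E_h/(e a₀) = m_e²e⁵/((4πε₀)³ℏ⁴).
E_h = 4.38e-18 J
a₀ = 5.26e-11 m
E_h/(e·a₀) = 5.20e11 V/m

5.20e11 V/m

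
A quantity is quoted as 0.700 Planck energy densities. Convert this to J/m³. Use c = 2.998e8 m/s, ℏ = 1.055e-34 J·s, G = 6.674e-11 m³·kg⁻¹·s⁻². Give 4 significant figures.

One Planck energy density: u_P = c⁷/(ℏG²) = 4.632e113 J/m³.
0.700 × 4.632e113 J/m³ = 3.243e113 J/m³

3.243e113 J/m³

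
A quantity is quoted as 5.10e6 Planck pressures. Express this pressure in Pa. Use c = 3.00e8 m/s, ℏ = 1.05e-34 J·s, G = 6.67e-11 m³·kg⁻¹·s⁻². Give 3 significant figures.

2.39e120 Pa

One Planck pressure: p_P = c⁷/(ℏG²) = 4.68e113 Pa.
5.10e6 × 4.68e113 Pa = 2.39e120 Pa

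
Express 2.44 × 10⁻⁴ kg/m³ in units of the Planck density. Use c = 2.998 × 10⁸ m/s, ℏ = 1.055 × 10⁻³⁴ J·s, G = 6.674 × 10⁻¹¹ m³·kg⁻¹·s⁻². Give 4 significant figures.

4.734 × 10⁻¹⁰¹

Planck density: ρ_P = c⁵/(ℏG²) = 5.154 × 10⁹⁶ kg/m³.
2.44 × 10⁻⁴ / 5.154 × 10⁹⁶ = 4.734 × 10⁻¹⁰¹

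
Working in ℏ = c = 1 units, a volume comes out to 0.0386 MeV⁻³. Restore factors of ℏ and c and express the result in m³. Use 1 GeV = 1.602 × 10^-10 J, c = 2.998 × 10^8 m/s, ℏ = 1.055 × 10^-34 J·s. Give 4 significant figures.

Volume is [L]³ = [E]⁻³·(ℏc)³.
1 GeV⁻³ → (ℏc)³ × (1 GeV in J)⁻³ = 7.696 × 10^-48 m³.
Convert the energy scale: 0.0386 MeV⁻³ = 3.86 × 10^7 GeV⁻³.
Result: 3.86 × 10^7 × 7.696 × 10^-48 = 2.971 × 10^-40 m³.

2.971 × 10^-40 m³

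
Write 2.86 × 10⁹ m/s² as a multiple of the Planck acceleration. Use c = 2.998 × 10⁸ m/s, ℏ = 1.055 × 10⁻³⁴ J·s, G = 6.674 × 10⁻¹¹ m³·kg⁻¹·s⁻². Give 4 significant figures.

5.144 × 10⁻⁴³

Planck acceleration: a_P = √(c⁷/(ℏG)) = 5.560 × 10⁵¹ m/s².
2.86 × 10⁹ / 5.560 × 10⁵¹ = 5.144 × 10⁻⁴³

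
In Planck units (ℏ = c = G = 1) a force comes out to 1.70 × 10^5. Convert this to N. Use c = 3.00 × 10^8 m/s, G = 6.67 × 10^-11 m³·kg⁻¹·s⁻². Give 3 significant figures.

One Planck force: F_P = c⁴/G = 1.21 × 10^44 N.
1.70 × 10^5 × 1.21 × 10^44 N = 2.06 × 10^49 N

2.06 × 10^49 N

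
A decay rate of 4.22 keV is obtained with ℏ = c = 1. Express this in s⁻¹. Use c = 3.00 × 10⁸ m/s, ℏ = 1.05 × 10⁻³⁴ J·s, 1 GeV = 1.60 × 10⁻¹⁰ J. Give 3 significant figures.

A rate is [E]/ℏ; divide by ℏ.
1 GeV → 1/ℏ × (1 GeV in J) = 1.52 × 10²⁴ s⁻¹.
Convert the energy scale: 4.22 keV = 4.22 × 10⁻⁶ GeV.
Result: 4.22 × 10⁻⁶ × 1.52 × 10²⁴ = 6.43 × 10¹⁸ s⁻¹.

6.43 × 10¹⁸ s⁻¹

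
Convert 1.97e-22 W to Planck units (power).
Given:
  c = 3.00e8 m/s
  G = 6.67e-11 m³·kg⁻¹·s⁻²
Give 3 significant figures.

Planck power: P_P = c⁵/G = 3.64e52 W.
1.97e-22 / 3.64e52 = 5.41e-75

5.41e-75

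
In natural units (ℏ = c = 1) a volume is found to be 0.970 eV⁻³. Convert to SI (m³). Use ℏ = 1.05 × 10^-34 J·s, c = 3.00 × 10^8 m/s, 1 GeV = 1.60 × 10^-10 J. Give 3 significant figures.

Volume is [L]³ = [E]⁻³·(ℏc)³.
1 GeV⁻³ → (ℏc)³ × (1 GeV in J)⁻³ = 7.63 × 10^-48 m³.
Convert the energy scale: 0.970 eV⁻³ = 9.70 × 10^26 GeV⁻³.
Result: 9.70 × 10^26 × 7.63 × 10^-48 = 7.40 × 10^-21 m³.

7.40 × 10^-21 m³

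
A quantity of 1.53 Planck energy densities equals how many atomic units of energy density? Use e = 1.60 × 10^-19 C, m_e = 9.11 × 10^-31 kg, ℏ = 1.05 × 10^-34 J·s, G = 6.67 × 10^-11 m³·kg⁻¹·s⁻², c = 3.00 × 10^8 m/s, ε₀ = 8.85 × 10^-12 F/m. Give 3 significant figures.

Planck energy density: u_P = c⁷/(ℏG²) = 4.68 × 10^113 J/m³
atomic unit of energy density: u_au = E_h/a₀³ = m_e⁴e¹⁰/((4πε₀)⁵ℏ⁸) = 3.01 × 10^13 J/m³
1.53 × 4.68 × 10^113 / 3.01 × 10^13 = 2.38 × 10^100

2.38 × 10^100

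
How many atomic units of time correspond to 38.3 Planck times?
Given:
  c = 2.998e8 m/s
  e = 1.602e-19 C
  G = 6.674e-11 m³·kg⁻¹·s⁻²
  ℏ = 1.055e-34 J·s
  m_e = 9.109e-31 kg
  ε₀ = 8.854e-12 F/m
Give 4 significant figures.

Planck time: t_P = √(ℏG/c⁵) = 5.392e-44 s
atomic unit of time: τ_au = (4πε₀)²ℏ³/(m_e e⁴) = 2.423e-17 s
38.3 × 5.392e-44 / 2.423e-17 = 8.523e-26

8.523e-26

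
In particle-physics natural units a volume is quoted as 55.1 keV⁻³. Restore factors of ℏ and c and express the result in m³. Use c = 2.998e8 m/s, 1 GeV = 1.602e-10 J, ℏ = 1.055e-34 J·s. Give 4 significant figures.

Volume is [L]³ = [E]⁻³·(ℏc)³.
1 GeV⁻³ → (ℏc)³ × (1 GeV in J)⁻³ = 7.696e-48 m³.
Convert the energy scale: 55.1 keV⁻³ = 5.51e19 GeV⁻³.
Result: 5.51e19 × 7.696e-48 = 4.240e-28 m³.

4.240e-28 m³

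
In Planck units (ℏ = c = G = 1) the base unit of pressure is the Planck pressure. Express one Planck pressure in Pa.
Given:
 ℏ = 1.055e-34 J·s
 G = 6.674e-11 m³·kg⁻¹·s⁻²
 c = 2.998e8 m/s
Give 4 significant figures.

4.632e113 Pa

p_P = c⁷/(ℏG²)
  = 2.177e59 / 4.699e-55
  = 4.632e113 Pa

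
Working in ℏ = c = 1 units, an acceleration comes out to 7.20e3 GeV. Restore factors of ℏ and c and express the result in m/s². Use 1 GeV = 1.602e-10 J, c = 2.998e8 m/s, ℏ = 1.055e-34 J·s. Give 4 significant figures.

3.278e36 m/s²

Acceleration is [L]/[T]² = c·[E]/ℏ.
1 GeV → c/ℏ × (1 GeV in J) = 4.552e32 m/s².
Result: 7.20e3 × 4.552e32 = 3.278e36 m/s².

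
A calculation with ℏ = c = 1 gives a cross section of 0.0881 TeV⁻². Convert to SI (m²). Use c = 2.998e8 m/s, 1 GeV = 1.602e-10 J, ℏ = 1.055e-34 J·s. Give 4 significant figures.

Area is [L]² = [E]⁻²·(ℏc)²; restore (ℏc)².
1 GeV⁻² → (ℏc)² × (1 GeV in J)⁻² = 3.898e-32 m².
Convert the energy scale: 0.0881 TeV⁻² = 8.81e-8 GeV⁻².
Result: 8.81e-8 × 3.898e-32 = 3.434e-39 m².

3.434e-39 m²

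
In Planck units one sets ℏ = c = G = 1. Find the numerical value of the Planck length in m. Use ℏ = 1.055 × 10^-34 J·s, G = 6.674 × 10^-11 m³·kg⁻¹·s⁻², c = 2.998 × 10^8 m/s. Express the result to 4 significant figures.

1.616 × 10^-35 m

ℓ_P = √(ℏG/c³)
  = √(2.613 × 10^-70)
  = 1.616 × 10^-35 m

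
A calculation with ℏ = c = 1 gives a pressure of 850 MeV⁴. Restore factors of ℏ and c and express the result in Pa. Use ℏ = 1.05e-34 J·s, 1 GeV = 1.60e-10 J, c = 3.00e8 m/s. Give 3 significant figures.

Pressure is [E]/[L]³ = [E]⁴/(ℏc)³.
1 GeV⁴ → 1/(ℏc)³ × (1 GeV in J)⁴ = 2.10e37 Pa.
Convert the energy scale: 850 MeV⁴ = 8.50e-10 GeV⁴.
Result: 8.50e-10 × 2.10e37 = 1.78e28 Pa.

1.78e28 Pa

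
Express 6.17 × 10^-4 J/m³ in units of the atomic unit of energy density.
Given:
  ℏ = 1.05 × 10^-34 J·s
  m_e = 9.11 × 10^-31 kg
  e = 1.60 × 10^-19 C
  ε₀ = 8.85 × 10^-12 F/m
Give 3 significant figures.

2.05 × 10^-17

atomic unit of energy density: u_au = E_h/a₀³ = m_e⁴e¹⁰/((4πε₀)⁵ℏ⁸) = 3.01 × 10^13 J/m³.
6.17 × 10^-4 / 3.01 × 10^13 = 2.05 × 10^-17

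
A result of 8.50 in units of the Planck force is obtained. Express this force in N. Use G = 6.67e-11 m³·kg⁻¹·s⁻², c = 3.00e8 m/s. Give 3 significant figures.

One Planck force: F_P = c⁴/G = 1.21e44 N.
8.50 × 1.21e44 N = 1.03e45 N

1.03e45 N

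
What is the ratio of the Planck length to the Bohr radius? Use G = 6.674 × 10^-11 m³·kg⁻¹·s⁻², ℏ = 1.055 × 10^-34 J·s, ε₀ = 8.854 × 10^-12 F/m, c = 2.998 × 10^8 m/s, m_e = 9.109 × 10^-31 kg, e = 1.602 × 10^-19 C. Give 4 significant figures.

3.051 × 10^-25

Planck length: ℓ_P = √(ℏG/c³) = 1.616 × 10^-35 m
Bohr radius: a₀ = 4πε₀ℏ²/(m_e e²) = 5.297 × 10^-11 m
ratio = 1.616 × 10^-35 / 5.297 × 10^-11 = 3.051 × 10^-25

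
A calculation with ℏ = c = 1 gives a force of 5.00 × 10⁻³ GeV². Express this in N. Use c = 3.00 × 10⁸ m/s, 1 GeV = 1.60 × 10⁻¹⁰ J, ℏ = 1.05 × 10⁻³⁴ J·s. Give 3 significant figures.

4.06 × 10³ N

Force is [E]/[L] = [E]²/(ℏc); restore (ℏc)⁻¹.
1 GeV² → 1/(ℏc) × (1 GeV in J)² = 8.13 × 10⁵ N.
Result: 5.00 × 10⁻³ × 8.13 × 10⁵ = 4.06 × 10³ N.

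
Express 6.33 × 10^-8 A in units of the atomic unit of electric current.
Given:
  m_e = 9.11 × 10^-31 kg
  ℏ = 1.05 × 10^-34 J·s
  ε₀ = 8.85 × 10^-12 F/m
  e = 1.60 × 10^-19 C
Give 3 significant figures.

atomic unit of electric current: I_au = e E_h/ℏ = m_e e⁵/((4πε₀)²ℏ³) = 6.67 × 10^-3 A.
6.33 × 10^-8 / 6.67 × 10^-3 = 9.49 × 10^-6

9.49 × 10^-6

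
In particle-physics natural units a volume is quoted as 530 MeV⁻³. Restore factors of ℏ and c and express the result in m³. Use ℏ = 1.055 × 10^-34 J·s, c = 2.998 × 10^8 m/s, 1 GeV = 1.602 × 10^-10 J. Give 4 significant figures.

Volume is [L]³ = [E]⁻³·(ℏc)³.
1 GeV⁻³ → (ℏc)³ × (1 GeV in J)⁻³ = 7.696 × 10^-48 m³.
Convert the energy scale: 530 MeV⁻³ = 5.30 × 10^11 GeV⁻³.
Result: 5.30 × 10^11 × 7.696 × 10^-48 = 4.079 × 10^-36 m³.

4.079 × 10^-36 m³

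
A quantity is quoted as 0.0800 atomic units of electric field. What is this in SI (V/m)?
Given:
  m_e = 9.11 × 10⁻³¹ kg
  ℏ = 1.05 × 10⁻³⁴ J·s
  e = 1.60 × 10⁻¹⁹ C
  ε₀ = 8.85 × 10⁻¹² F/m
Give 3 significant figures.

One atomic unit of electric field: E_au = E_h/(e a₀) = m_e²e⁵/((4πε₀)³ℏ⁴) = 5.20 × 10¹¹ V/m.
0.0800 × 5.20 × 10¹¹ V/m = 4.16 × 10¹⁰ V/m

4.16 × 10¹⁰ V/m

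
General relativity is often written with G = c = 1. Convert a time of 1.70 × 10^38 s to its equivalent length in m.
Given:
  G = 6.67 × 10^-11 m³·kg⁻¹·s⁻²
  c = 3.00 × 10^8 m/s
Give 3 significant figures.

5.10 × 10^46 m

Time → length via c.
1.70 × 10^38 s × (c) = 5.10 × 10^46 m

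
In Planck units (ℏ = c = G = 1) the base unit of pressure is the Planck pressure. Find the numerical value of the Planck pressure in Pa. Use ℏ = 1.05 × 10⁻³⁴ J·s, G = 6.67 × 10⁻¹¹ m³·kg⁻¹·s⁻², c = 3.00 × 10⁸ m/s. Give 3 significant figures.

p_P = c⁷/(ℏG²)
  = 2.19 × 10⁵⁹ / 4.67 × 10⁻⁵⁵
  = 4.68 × 10¹¹³ Pa

4.68 × 10¹¹³ Pa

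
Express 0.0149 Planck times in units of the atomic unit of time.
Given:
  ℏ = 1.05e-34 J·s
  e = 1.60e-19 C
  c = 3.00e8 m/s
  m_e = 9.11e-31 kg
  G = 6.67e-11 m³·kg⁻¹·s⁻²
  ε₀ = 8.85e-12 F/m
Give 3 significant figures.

Planck time: t_P = √(ℏG/c⁵) = 5.37e-44 s
atomic unit of time: τ_au = (4πε₀)²ℏ³/(m_e e⁴) = 2.40e-17 s
0.0149 × 5.37e-44 / 2.40e-17 = 3.34e-29

3.34e-29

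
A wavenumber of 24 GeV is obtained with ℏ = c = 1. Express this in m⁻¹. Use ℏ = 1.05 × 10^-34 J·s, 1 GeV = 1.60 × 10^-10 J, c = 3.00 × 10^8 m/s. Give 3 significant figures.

Inverse length is [E]/(ℏc).
1 GeV → 1/(ℏc) × (1 GeV in J) = 5.08 × 10^15 m⁻¹.
Result: 24 × 5.08 × 10^15 = 1.22 × 10^17 m⁻¹.

1.22 × 10^17 m⁻¹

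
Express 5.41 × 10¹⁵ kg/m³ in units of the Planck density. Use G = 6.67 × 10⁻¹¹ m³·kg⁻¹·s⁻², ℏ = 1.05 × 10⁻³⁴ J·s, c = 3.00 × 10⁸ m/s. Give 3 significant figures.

1.04 × 10⁻⁸¹

Planck density: ρ_P = c⁵/(ℏG²) = 5.20 × 10⁹⁶ kg/m³.
5.41 × 10¹⁵ / 5.20 × 10⁹⁶ = 1.04 × 10⁻⁸¹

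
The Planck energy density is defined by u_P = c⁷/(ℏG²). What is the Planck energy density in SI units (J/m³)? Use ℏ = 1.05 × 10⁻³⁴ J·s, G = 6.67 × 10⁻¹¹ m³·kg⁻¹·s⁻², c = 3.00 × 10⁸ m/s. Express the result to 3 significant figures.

4.68 × 10¹¹³ J/m³

u_P = c⁷/(ℏG²)
  = 2.19 × 10⁵⁹ / 4.67 × 10⁻⁵⁵
  = 4.68 × 10¹¹³ J/m³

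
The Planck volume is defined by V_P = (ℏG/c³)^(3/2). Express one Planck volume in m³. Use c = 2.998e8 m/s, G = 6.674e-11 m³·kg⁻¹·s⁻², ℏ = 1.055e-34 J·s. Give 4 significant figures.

V_P = (ℏG/c³)^(3/2)
  = √(1.784e-209)
  = 4.224e-105 m³

4.224e-105 m³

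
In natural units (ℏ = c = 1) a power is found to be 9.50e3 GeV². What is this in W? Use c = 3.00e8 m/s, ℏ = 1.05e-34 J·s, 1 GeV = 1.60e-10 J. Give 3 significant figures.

Power is [E]/[T] = [E]²/ℏ.
1 GeV² → 1/ℏ × (1 GeV in J)² = 2.44e14 W.
Result: 9.50e3 × 2.44e14 = 2.32e18 W.

2.32e18 W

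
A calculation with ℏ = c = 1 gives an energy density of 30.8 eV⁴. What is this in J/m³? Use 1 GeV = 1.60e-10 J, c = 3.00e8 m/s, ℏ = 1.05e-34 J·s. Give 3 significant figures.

[E]/[L]³ = [E]⁴/(ℏc)³; restore (ℏc)⁻³.
1 GeV⁴ → 1/(ℏc)³ × (1 GeV in J)⁴ = 2.10e37 J/m³.
Convert the energy scale: 30.8 eV⁴ = 3.08e-35 GeV⁴.
Result: 3.08e-35 × 2.10e37 = 646 J/m³.

646 J/m³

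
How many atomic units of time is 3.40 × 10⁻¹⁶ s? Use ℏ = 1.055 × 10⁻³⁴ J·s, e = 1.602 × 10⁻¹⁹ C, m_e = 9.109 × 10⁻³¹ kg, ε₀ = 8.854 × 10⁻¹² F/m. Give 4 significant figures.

atomic unit of time: τ_au = (4πε₀)²ℏ³/(m_e e⁴) = 2.423 × 10⁻¹⁷ s.
3.40 × 10⁻¹⁶ / 2.423 × 10⁻¹⁷ = 14.03

14.03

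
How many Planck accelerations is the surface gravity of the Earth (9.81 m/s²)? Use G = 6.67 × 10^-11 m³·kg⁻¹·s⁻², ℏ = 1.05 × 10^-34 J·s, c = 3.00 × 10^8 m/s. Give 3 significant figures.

1.76 × 10^-51

Planck acceleration: a_P = √(c⁷/(ℏG)) = 5.59 × 10^51 m/s².
9.81 / 5.59 × 10^51 = 1.76 × 10^-51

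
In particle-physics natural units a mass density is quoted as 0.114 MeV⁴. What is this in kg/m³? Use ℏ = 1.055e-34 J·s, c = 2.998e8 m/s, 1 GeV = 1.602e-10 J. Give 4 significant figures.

Mass density is [E]/(c²[L]³) = [E]⁴/(ℏ³c⁵).
1 GeV⁴ → 1/(ℏ³c⁵) × (1 GeV in J)⁴ = 2.316e20 kg/m³.
Convert the energy scale: 0.114 MeV⁴ = 1.14e-13 GeV⁴.
Result: 1.14e-13 × 2.316e20 = 2.640e7 kg/m³.

2.640e7 kg/m³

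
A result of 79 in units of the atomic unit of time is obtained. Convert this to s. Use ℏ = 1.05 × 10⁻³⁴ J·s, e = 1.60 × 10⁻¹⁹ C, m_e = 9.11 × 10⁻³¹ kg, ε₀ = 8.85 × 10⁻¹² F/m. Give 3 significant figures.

1.89 × 10⁻¹⁵ s

One atomic unit of time: τ_au = (4πε₀)²ℏ³/(m_e e⁴) = 2.40 × 10⁻¹⁷ s.
79 × 2.40 × 10⁻¹⁷ s = 1.89 × 10⁻¹⁵ s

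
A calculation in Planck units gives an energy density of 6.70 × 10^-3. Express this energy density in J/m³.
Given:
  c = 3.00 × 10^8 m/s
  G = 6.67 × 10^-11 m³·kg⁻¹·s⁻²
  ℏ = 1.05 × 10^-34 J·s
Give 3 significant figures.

3.14 × 10^111 J/m³

One Planck energy density: u_P = c⁷/(ℏG²) = 4.68 × 10^113 J/m³.
6.70 × 10^-3 × 4.68 × 10^113 J/m³ = 3.14 × 10^111 J/m³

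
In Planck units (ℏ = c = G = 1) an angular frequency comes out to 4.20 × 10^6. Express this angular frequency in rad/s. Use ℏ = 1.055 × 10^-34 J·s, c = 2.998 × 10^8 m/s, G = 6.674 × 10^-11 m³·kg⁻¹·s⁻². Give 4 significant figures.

One Planck angular frequency: ω_P = √(c⁵/(ℏG)) = 1.855 × 10^43 rad/s.
4.20 × 10^6 × 1.855 × 10^43 rad/s = 7.789 × 10^49 rad/s

7.789 × 10^49 rad/s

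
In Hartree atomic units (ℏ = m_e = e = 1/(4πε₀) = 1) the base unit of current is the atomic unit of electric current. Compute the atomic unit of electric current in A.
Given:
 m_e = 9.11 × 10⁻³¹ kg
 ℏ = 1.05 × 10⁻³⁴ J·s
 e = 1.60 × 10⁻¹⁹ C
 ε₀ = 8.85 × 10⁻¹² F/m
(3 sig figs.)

6.67 × 10⁻³ A

I_au = e E_h/ℏ = m_e e⁵/((4πε₀)²ℏ³)
E_h = 4.38 × 10⁻¹⁸ J
e·E_h/ℏ = 6.67 × 10⁻³ A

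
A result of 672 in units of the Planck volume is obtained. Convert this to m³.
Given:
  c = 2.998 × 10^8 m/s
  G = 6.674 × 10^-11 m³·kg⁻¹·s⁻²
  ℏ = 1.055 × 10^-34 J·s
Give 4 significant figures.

One Planck volume: V_P = (ℏG/c³)^(3/2) = 4.224 × 10^-105 m³.
672 × 4.224 × 10^-105 m³ = 2.838 × 10^-102 m³

2.838 × 10^-102 m³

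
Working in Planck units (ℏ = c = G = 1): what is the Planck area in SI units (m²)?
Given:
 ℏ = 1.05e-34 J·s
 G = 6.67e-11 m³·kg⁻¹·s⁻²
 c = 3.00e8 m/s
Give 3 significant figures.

2.59e-70 m²

The unique combination of the constants set to 1 with dimensions of area is A_P = ℏG/c³.
  = 7.00e-45 / 2.70e25
  = 2.59e-70 m²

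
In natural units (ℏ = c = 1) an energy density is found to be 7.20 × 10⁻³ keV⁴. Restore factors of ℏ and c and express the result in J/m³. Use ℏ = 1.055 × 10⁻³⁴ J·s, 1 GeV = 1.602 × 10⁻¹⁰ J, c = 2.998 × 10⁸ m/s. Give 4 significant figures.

1.499 × 10¹¹ J/m³

[E]/[L]³ = [E]⁴/(ℏc)³; restore (ℏc)⁻³.
1 GeV⁴ → 1/(ℏc)³ × (1 GeV in J)⁴ = 2.082 × 10³⁷ J/m³.
Convert the energy scale: 7.20 × 10⁻³ keV⁴ = 7.20 × 10⁻²⁷ GeV⁴.
Result: 7.20 × 10⁻²⁷ × 2.082 × 10³⁷ = 1.499 × 10¹¹ J/m³.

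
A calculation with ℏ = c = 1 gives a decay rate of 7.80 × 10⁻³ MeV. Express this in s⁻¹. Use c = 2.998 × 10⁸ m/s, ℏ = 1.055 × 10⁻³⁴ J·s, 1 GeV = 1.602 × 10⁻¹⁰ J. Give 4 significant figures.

1.184 × 10¹⁹ s⁻¹

A rate is [E]/ℏ; divide by ℏ.
1 GeV → 1/ℏ × (1 GeV in J) = 1.518 × 10²⁴ s⁻¹.
Convert the energy scale: 7.80 × 10⁻³ MeV = 7.80 × 10⁻⁶ GeV.
Result: 7.80 × 10⁻⁶ × 1.518 × 10²⁴ = 1.184 × 10¹⁹ s⁻¹.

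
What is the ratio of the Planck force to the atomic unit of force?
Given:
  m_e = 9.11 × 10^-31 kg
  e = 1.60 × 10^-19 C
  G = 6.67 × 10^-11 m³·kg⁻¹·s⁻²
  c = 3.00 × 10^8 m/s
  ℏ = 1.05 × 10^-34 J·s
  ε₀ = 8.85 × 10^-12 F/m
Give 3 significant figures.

Planck force: F_P = c⁴/G = 1.21 × 10^44 N
atomic unit of force: F_au = E_h/a₀ = m_e²e⁶/((4πε₀)³ℏ⁴) = 8.33 × 10^-8 N
ratio = 1.21 × 10^44 / 8.33 × 10^-8 = 1.46 × 10^51

1.46 × 10^51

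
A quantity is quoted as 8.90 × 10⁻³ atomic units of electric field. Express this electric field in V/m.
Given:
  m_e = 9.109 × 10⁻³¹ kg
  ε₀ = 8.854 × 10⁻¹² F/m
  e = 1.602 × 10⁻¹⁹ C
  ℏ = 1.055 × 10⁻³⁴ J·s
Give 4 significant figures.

4.567 × 10⁹ V/m

One atomic unit of electric field: E_au = E_h/(e a₀) = m_e²e⁵/((4πε₀)³ℏ⁴) = 5.131 × 10¹¹ V/m.
8.90 × 10⁻³ × 5.131 × 10¹¹ V/m = 4.567 × 10⁹ V/m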